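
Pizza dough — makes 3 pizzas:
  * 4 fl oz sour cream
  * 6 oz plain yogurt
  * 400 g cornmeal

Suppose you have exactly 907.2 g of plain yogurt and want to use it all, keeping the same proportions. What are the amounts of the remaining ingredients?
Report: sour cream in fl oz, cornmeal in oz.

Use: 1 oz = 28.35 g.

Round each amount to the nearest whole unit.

The original recipe has 170.1 g of plain yogurt, so the scaling factor is 907.2 ÷ 170.1 = 16/3.
sour cream: 4 fl oz × 16/3 ≈ 21 fl oz
cornmeal: 400 g × 16/3 ÷ 28.35 g/oz ≈ 75 oz

sour cream: 21 fl oz; cornmeal: 75 oz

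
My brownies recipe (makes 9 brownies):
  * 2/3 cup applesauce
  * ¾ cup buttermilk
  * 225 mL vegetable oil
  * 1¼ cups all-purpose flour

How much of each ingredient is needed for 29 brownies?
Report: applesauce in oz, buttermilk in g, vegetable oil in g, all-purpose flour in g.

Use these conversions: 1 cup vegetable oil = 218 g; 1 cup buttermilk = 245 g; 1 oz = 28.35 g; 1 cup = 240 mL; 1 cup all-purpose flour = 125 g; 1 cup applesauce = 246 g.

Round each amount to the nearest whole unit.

Scaling factor: 29/9.
applesauce: 2/3 cup × 29/9 × 246 g/cup ÷ 28.35 g/oz ≈ 19 oz
buttermilk: 0.75 cup × 29/9 × 245 g/cup ≈ 592 g
vegetable oil: 225 mL × 29/9 ÷ 240 mL/cup × 218 g/cup ≈ 659 g
all-purpose flour: 1.25 cup × 29/9 × 125 g/cup ≈ 503 g

applesauce: 19 oz; buttermilk: 592 g; vegetable oil: 659 g; all-purpose flour: 503 g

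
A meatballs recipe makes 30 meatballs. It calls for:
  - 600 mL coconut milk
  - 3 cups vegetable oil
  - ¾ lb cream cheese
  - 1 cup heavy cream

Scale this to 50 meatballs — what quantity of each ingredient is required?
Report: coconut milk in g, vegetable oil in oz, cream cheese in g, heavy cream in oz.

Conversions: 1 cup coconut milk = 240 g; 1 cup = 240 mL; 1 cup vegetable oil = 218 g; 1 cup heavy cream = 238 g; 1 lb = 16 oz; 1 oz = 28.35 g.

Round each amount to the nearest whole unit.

Scaling factor: 50/30 = 5/3.
coconut milk: 600 mL × 5/3 ÷ 240 mL/cup × 240 g/cup = 1000 g
vegetable oil: 3 cup × 5/3 × 218 g/cup ÷ 28.35 g/oz ≈ 38 oz
cream cheese: 0.75 lb × 5/3 × 16 oz/lb × 28.35 g/oz = 567 g
heavy cream: 1 cup × 5/3 × 238 g/cup ÷ 28.35 g/oz ≈ 14 oz

coconut milk: 1000 g; vegetable oil: 38 oz; cream cheese: 567 g; heavy cream: 14 oz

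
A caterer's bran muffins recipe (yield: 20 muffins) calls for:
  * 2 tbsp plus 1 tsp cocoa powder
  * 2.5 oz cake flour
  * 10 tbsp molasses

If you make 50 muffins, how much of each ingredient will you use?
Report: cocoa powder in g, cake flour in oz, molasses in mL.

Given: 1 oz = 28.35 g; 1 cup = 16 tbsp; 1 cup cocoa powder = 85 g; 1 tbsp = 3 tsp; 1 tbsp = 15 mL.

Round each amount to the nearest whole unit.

cocoa powder: 31 g; cake flour: 6 oz; molasses: 375 mL

Scaling factor: 50/20 = 5/2 = 2.5.
cocoa powder: (2 tbsp + 1 tsp = 7/3 tbsp) × 5/2 ÷ 16 tbsp/cup × 85 g/cup ≈ 31 g
cake flour: 2.5 oz × 5/2 ≈ 6 oz
molasses: 10 tbsp × 5/2 × 15 mL/tbsp = 375 mL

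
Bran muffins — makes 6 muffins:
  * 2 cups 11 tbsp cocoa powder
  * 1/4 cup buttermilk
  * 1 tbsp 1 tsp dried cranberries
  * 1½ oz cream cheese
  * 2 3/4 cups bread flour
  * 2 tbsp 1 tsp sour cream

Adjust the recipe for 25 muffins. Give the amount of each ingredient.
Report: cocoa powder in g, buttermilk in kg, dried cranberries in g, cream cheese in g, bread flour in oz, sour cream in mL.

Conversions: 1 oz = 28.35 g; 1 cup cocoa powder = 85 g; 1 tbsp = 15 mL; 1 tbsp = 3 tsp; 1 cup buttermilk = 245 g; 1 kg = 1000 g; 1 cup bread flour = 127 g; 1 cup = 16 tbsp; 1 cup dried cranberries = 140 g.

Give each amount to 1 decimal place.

Scaling factor: 25/6.
cocoa powder: (2 cup + 11 tbsp = 2.6875 cup) × 25/6 × 85 g/cup ≈ 951.8 g
buttermilk: 0.25 cup × 25/6 × 245 g/cup ÷ 1000 g/kg ≈ 0.3 kg
dried cranberries: (1 tbsp + 1 tsp = 4/3 tbsp) × 25/6 ÷ 16 tbsp/cup × 140 g/cup ≈ 48.6 g
cream cheese: 1.5 oz × 25/6 × 28.35 g/oz ≈ 177.2 g
bread flour: 2.75 cup × 25/6 × 127 g/cup ÷ 28.35 g/oz ≈ 51.3 oz
sour cream: (2 tbsp + 1 tsp = 7/3 tbsp) × 25/6 × 15 mL/tbsp ≈ 145.8 mL

cocoa powder: 951.8 g; buttermilk: 0.3 kg; dried cranberries: 48.6 g; cream cheese: 177.2 g; bread flour: 51.3 oz; sour cream: 145.8 mL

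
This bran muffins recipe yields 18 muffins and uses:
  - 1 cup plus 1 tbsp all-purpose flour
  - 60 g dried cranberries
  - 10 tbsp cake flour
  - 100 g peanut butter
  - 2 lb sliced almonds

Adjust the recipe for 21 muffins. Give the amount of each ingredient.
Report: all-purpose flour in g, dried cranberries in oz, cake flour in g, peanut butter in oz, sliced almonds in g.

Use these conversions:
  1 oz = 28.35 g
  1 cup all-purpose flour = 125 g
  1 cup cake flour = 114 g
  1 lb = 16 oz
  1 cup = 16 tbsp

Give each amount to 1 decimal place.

Scaling factor: 21/18 = 7/6.
all-purpose flour: (1 cup + 1 tbsp = 1.0625 cup) × 7/6 × 125 g/cup ≈ 154.9 g
dried cranberries: 60 g × 7/6 ÷ 28.35 g/oz ≈ 2.5 oz
cake flour: 10 tbsp × 7/6 ÷ 16 tbsp/cup × 114 g/cup ≈ 83.1 g
peanut butter: 100 g × 7/6 ÷ 28.35 g/oz ≈ 4.1 oz
sliced almonds: 2 lb × 7/6 × 16 oz/lb × 28.35 g/oz = 1058.4 g

all-purpose flour: 154.9 g; dried cranberries: 2.5 oz; cake flour: 83.1 g; peanut butter: 4.1 oz; sliced almonds: 1058.4 g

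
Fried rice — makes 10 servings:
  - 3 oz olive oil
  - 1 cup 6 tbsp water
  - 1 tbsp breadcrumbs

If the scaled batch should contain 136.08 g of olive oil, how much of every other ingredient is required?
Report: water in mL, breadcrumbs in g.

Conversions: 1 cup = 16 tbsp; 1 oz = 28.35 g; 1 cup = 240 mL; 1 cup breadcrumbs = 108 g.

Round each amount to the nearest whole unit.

The original recipe has 85.05 g of olive oil, so the scaling factor is 136.08 ÷ 85.05 = 8/5 = 1.6.
water: (1 cup + 6 tbsp = 1.375 cup) × 8/5 × 240 mL/cup = 528 mL
breadcrumbs: 1 tbsp × 8/5 ÷ 16 tbsp/cup × 108 g/cup ≈ 11 g

water: 528 mL; breadcrumbs: 11 g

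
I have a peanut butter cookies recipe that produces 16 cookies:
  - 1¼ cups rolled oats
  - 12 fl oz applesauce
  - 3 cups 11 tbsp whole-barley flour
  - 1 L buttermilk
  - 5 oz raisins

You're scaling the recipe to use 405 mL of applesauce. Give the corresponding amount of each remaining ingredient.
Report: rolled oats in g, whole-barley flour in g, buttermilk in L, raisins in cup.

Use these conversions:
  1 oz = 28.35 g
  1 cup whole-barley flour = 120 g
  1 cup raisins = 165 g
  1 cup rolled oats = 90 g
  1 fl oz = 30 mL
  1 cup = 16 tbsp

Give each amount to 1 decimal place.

rolled oats: 126.6 g; whole-barley flour: 497.8 g; buttermilk: 1.1 L; raisins: 1.0 cup

The original recipe has 360 mL of applesauce, so the scaling factor is 405 ÷ 360 = 9/8 = 1.125.
rolled oats: 1.25 cup × 9/8 × 90 g/cup ≈ 126.6 g
whole-barley flour: (3 cup + 11 tbsp = 3.6875 cup) × 9/8 × 120 g/cup ≈ 497.8 g
buttermilk: 1 L × 9/8 ≈ 1.1 L
raisins: 5 oz × 9/8 × 28.35 g/oz ÷ 165 g/cup ≈ 1.0 cup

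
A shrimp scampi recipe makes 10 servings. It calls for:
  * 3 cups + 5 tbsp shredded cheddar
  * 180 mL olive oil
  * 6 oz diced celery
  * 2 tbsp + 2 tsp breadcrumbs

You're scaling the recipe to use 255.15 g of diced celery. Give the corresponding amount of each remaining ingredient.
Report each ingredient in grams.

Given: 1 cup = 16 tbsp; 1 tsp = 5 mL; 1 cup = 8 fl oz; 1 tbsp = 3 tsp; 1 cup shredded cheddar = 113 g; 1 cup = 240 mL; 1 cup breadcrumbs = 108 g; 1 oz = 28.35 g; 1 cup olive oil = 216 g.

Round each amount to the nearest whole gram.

shredded cheddar: 561 g; olive oil: 243 g; breadcrumbs: 27 g

The original recipe has 170.1 g of diced celery, so the scaling factor is 255.15 ÷ 170.1 = 3/2 = 1.5.
shredded cheddar: (3 cup + 5 tbsp = 3.3125 cup) × 3/2 × 113 g/cup ≈ 561 g
olive oil: 180 mL × 3/2 ÷ 240 mL/cup × 216 g/cup = 243 g
breadcrumbs: (2 tbsp + 2 tsp = 8/3 tbsp) × 3/2 ÷ 16 tbsp/cup × 108 g/cup = 27 g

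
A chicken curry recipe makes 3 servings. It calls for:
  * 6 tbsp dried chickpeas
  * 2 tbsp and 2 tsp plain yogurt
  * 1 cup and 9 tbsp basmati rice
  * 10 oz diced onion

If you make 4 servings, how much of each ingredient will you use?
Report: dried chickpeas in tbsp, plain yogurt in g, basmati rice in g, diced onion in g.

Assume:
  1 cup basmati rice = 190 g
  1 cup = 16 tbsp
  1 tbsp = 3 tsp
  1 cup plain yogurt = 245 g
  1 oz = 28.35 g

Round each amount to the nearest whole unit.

Scaling factor: 4/3.
dried chickpeas: 6 tbsp × 4/3 = 8 tbsp
plain yogurt: (2 tbsp + 2 tsp = 8/3 tbsp) × 4/3 ÷ 16 tbsp/cup × 245 g/cup ≈ 54 g
basmati rice: (1 cup + 9 tbsp = 1.5625 cup) × 4/3 × 190 g/cup ≈ 396 g
diced onion: 10 oz × 4/3 × 28.35 g/oz = 378 g

dried chickpeas: 8 tbsp; plain yogurt: 54 g; basmati rice: 396 g; diced onion: 378 g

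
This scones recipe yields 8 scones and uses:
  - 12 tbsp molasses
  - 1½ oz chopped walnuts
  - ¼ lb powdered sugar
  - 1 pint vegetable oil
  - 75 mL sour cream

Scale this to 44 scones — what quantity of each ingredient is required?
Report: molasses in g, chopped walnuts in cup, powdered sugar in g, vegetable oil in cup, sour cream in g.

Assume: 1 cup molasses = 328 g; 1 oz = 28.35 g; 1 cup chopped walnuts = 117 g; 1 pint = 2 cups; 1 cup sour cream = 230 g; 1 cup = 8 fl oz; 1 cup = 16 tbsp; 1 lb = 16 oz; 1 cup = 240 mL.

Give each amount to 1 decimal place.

Scaling factor: 44/8 = 11/2 = 5.5.
molasses: 12 tbsp × 11/2 ÷ 16 tbsp/cup × 328 g/cup = 1353.0 g
chopped walnuts: 1.5 oz × 11/2 × 28.35 g/oz ÷ 117 g/cup ≈ 2.0 cup
powdered sugar: 0.25 lb × 11/2 × 16 oz/lb × 28.35 g/oz = 623.7 g
vegetable oil: 1 pint × 11/2 × 2 cup/pint = 11.0 cup
sour cream: 75 mL × 11/2 ÷ 240 mL/cup × 230 g/cup ≈ 395.3 g

molasses: 1353.0 g; chopped walnuts: 2.0 cup; powdered sugar: 623.7 g; vegetable oil: 11.0 cup; sour cream: 395.3 g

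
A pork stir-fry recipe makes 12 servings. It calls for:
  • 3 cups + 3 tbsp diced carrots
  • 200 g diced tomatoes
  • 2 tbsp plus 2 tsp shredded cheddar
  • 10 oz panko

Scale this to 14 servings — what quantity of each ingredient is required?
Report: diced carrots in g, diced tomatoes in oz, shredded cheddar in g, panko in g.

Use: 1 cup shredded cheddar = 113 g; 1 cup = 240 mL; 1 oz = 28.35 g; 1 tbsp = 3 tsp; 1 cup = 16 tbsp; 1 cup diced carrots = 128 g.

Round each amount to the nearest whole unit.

Scaling factor: 14/12 = 7/6.
diced carrots: (3 cup + 3 tbsp = 3.1875 cup) × 7/6 × 128 g/cup = 476 g
diced tomatoes: 200 g × 7/6 ÷ 28.35 g/oz ≈ 8 oz
shredded cheddar: (2 tbsp + 2 tsp = 8/3 tbsp) × 7/6 ÷ 16 tbsp/cup × 113 g/cup ≈ 22 g
panko: 10 oz × 7/6 × 28.35 g/oz ≈ 331 g

diced carrots: 476 g; diced tomatoes: 8 oz; shredded cheddar: 22 g; panko: 331 g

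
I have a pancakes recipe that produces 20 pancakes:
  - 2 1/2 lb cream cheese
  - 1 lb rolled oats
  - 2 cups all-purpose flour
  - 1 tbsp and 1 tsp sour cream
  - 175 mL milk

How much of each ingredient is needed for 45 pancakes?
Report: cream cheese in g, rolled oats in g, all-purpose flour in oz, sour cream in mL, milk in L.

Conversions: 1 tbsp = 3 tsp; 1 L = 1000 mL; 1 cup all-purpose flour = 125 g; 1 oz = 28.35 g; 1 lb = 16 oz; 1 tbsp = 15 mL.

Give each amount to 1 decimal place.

cream cheese: 2551.5 g; rolled oats: 1020.6 g; all-purpose flour: 19.8 oz; sour cream: 45.0 mL; milk: 0.4 L

Scaling factor: 45/20 = 9/4 = 2.25.
cream cheese: 2.5 lb × 9/4 × 16 oz/lb × 28.35 g/oz = 2551.5 g
rolled oats: 1 lb × 9/4 × 16 oz/lb × 28.35 g/oz = 1020.6 g
all-purpose flour: 2 cup × 9/4 × 125 g/cup ÷ 28.35 g/oz ≈ 19.8 oz
sour cream: (1 tbsp + 1 tsp = 4/3 tbsp) × 9/4 × 15 mL/tbsp = 45.0 mL
milk: 175 mL × 9/4 ÷ 1000 mL/L ≈ 0.4 L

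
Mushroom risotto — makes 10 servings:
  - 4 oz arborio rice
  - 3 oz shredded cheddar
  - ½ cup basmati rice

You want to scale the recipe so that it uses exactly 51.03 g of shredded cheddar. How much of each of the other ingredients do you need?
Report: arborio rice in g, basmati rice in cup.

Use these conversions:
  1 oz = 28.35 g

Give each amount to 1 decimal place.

The original recipe has 85.05 g of shredded cheddar, so the scaling factor is 51.03 ÷ 85.05 = 3/5 = 0.6.
arborio rice: 4 oz × 3/5 × 28.35 g/oz ≈ 68.0 g
basmati rice: 0.5 cup × 3/5 = 0.3 cup

arborio rice: 68.0 g; basmati rice: 0.3 cup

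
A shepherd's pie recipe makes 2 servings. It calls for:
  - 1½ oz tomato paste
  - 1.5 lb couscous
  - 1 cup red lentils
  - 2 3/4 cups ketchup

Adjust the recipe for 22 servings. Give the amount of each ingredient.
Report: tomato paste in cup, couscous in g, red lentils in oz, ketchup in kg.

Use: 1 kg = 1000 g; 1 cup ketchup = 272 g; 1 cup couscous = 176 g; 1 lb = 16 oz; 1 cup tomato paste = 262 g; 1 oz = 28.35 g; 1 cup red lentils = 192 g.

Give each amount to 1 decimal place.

Scaling factor: 22/2 = 11.
tomato paste: 1.5 oz × 11 × 28.35 g/oz ÷ 262 g/cup ≈ 1.8 cup
couscous: 1.5 lb × 11 × 16 oz/lb × 28.35 g/oz = 7484.4 g
red lentils: 1 cup × 11 × 192 g/cup ÷ 28.35 g/oz ≈ 74.5 oz
ketchup: 2.75 cup × 11 × 272 g/cup ÷ 1000 g/kg ≈ 8.2 kg

tomato paste: 1.8 cup; couscous: 7484.4 g; red lentils: 74.5 oz; ketchup: 8.2 kg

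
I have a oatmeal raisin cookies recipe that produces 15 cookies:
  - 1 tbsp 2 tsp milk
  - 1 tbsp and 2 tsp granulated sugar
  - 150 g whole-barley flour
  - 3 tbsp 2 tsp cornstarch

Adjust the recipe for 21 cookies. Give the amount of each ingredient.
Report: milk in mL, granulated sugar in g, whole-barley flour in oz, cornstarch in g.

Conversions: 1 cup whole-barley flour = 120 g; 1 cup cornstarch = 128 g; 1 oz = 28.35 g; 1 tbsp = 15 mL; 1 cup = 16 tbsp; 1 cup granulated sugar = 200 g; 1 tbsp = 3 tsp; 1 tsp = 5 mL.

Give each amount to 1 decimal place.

Scaling factor: 21/15 = 7/5 = 1.4.
milk: (1 tbsp + 2 tsp = 5/3 tbsp) × 7/5 × 15 mL/tbsp = 35.0 mL
granulated sugar: (1 tbsp + 2 tsp = 5/3 tbsp) × 7/5 ÷ 16 tbsp/cup × 200 g/cup ≈ 29.2 g
whole-barley flour: 150 g × 7/5 ÷ 28.35 g/oz ≈ 7.4 oz
cornstarch: (3 tbsp + 2 tsp = 11/3 tbsp) × 7/5 ÷ 16 tbsp/cup × 128 g/cup ≈ 41.1 g

milk: 35.0 mL; granulated sugar: 29.2 g; whole-barley flour: 7.4 oz; cornstarch: 41.1 g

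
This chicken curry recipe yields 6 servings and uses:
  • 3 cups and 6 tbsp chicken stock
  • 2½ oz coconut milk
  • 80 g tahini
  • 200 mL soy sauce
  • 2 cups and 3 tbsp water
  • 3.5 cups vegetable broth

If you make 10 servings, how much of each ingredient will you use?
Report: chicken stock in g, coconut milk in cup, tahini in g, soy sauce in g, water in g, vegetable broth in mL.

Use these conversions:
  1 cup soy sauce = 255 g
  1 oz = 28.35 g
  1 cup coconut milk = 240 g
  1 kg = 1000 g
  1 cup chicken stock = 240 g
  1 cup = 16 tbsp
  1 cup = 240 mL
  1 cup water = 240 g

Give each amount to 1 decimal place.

Scaling factor: 10/6 = 5/3.
chicken stock: (3 cup + 6 tbsp = 3.375 cup) × 5/3 × 240 g/cup = 1350.0 g
coconut milk: 2.5 oz × 5/3 × 28.35 g/oz ÷ 240 g/cup ≈ 0.5 cup
tahini: 80 g × 5/3 ≈ 133.3 g
soy sauce: 200 mL × 5/3 ÷ 240 mL/cup × 255 g/cup ≈ 354.2 g
water: (2 cup + 3 tbsp = 2.1875 cup) × 5/3 × 240 g/cup = 875.0 g
vegetable broth: 3.5 cup × 5/3 × 240 mL/cup = 1400.0 mL

chicken stock: 1350.0 g; coconut milk: 0.5 cup; tahini: 133.3 g; soy sauce: 354.2 g; water: 875.0 g; vegetable broth: 1400.0 mL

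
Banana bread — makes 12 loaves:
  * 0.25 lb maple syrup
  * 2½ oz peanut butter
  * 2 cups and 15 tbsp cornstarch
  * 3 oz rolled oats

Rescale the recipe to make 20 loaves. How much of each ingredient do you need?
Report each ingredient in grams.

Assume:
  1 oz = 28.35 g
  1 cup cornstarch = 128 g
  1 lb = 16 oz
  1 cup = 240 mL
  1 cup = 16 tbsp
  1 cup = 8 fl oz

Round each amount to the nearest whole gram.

maple syrup: 189 g; peanut butter: 118 g; cornstarch: 627 g; rolled oats: 142 g

Scaling factor: 20/12 = 5/3.
maple syrup: 0.25 lb × 5/3 × 16 oz/lb × 28.35 g/oz = 189 g
peanut butter: 2.5 oz × 5/3 × 28.35 g/oz ≈ 118 g
cornstarch: (2 cup + 15 tbsp = 2.9375 cup) × 5/3 × 128 g/cup ≈ 627 g
rolled oats: 3 oz × 5/3 × 28.35 g/oz ≈ 142 g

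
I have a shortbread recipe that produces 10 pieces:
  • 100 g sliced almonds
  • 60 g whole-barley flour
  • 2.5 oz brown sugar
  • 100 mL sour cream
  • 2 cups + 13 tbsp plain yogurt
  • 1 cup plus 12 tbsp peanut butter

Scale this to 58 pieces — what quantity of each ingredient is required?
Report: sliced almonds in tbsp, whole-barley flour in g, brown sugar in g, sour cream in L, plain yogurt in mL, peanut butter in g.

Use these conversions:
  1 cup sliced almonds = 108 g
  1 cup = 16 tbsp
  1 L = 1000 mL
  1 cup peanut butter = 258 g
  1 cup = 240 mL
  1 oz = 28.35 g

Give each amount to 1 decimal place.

sliced almonds: 85.9 tbsp; whole-barley flour: 348.0 g; brown sugar: 411.1 g; sour cream: 0.6 L; plain yogurt: 3915.0 mL; peanut butter: 2618.7 g

Scaling factor: 58/10 = 29/5 = 5.8.
sliced almonds: 100 g × 29/5 ÷ 108 g/cup × 16 tbsp/cup ≈ 85.9 tbsp
whole-barley flour: 60 g × 29/5 = 348.0 g
brown sugar: 2.5 oz × 29/5 × 28.35 g/oz ≈ 411.1 g
sour cream: 100 mL × 29/5 ÷ 1000 mL/L ≈ 0.6 L
plain yogurt: (2 cup + 13 tbsp = 2.8125 cup) × 29/5 × 240 mL/cup = 3915.0 mL
peanut butter: (1 cup + 12 tbsp = 1.75 cup) × 29/5 × 258 g/cup = 2618.7 g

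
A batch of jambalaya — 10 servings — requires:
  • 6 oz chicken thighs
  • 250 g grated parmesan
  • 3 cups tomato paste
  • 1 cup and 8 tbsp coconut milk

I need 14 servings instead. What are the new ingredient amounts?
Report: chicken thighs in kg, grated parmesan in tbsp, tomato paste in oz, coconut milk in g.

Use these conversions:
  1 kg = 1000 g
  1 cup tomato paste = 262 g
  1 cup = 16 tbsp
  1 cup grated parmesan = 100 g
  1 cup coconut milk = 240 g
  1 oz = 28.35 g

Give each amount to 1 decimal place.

Scaling factor: 14/10 = 7/5 = 1.4.
chicken thighs: 6 oz × 7/5 × 28.35 g/oz ÷ 1000 g/kg ≈ 0.2 kg
grated parmesan: 250 g × 7/5 ÷ 100 g/cup × 16 tbsp/cup = 56.0 tbsp
tomato paste: 3 cup × 7/5 × 262 g/cup ÷ 28.35 g/oz ≈ 38.8 oz
coconut milk: (1 cup + 8 tbsp = 1.5 cup) × 7/5 × 240 g/cup = 504.0 g

chicken thighs: 0.2 kg; grated parmesan: 56.0 tbsp; tomato paste: 38.8 oz; coconut milk: 504.0 g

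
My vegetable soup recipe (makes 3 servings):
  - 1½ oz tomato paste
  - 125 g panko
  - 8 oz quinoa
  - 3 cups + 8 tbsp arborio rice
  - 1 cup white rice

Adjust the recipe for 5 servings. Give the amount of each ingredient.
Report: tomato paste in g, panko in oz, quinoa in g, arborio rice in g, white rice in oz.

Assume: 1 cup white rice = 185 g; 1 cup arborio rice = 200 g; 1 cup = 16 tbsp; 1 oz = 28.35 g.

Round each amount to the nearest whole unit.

tomato paste: 71 g; panko: 7 oz; quinoa: 378 g; arborio rice: 1167 g; white rice: 11 oz

Scaling factor: 5/3.
tomato paste: 1.5 oz × 5/3 × 28.35 g/oz ≈ 71 g
panko: 125 g × 5/3 ÷ 28.35 g/oz ≈ 7 oz
quinoa: 8 oz × 5/3 × 28.35 g/oz = 378 g
arborio rice: (3 cup + 8 tbsp = 3.5 cup) × 5/3 × 200 g/cup ≈ 1167 g
white rice: 1 cup × 5/3 × 185 g/cup ÷ 28.35 g/oz ≈ 11 oz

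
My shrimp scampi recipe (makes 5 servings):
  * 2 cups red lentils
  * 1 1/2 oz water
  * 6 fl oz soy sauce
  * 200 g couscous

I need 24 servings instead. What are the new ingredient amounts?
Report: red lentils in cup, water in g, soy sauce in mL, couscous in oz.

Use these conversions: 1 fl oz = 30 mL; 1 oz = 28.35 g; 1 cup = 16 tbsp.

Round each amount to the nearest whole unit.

red lentils: 10 cup; water: 204 g; soy sauce: 864 mL; couscous: 34 oz

Scaling factor: 24/5 = 4.8.
red lentils: 2 cup × 24/5 ≈ 10 cup
water: 1.5 oz × 24/5 × 28.35 g/oz ≈ 204 g
soy sauce: 6 fl oz × 24/5 × 30 mL/fl oz = 864 mL
couscous: 200 g × 24/5 ÷ 28.35 g/oz ≈ 34 oz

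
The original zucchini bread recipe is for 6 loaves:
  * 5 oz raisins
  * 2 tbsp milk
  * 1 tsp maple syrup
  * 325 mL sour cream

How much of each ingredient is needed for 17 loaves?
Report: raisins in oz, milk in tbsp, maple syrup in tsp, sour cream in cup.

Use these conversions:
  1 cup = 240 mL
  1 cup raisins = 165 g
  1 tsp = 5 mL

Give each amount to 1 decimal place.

Scaling factor: 17/6.
raisins: 5 oz × 17/6 ≈ 14.2 oz
milk: 2 tbsp × 17/6 ≈ 5.7 tbsp
maple syrup: 1 tsp × 17/6 ≈ 2.8 tsp
sour cream: 325 mL × 17/6 ÷ 240 mL/cup ≈ 3.8 cup

raisins: 14.2 oz; milk: 5.7 tbsp; maple syrup: 2.8 tsp; sour cream: 3.8 cup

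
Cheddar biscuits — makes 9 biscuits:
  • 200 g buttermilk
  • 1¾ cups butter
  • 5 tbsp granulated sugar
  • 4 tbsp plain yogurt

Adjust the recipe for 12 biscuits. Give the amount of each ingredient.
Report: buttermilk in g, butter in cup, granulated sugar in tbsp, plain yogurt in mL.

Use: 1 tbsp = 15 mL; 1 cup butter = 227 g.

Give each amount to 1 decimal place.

buttermilk: 266.7 g; butter: 2.3 cup; granulated sugar: 6.7 tbsp; plain yogurt: 80.0 mL

Scaling factor: 12/9 = 4/3.
buttermilk: 200 g × 4/3 ≈ 266.7 g
butter: 1.75 cup × 4/3 ≈ 2.3 cup
granulated sugar: 5 tbsp × 4/3 ≈ 6.7 tbsp
plain yogurt: 4 tbsp × 4/3 × 15 mL/tbsp = 80.0 mL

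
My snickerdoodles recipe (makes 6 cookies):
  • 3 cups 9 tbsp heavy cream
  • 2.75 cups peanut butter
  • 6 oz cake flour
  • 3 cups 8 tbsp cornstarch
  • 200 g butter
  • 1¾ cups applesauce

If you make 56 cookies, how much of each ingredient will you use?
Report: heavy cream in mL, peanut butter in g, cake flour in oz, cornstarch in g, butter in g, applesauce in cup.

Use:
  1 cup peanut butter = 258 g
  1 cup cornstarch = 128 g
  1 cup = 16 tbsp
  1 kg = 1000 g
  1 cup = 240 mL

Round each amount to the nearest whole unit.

Scaling factor: 56/6 = 28/3.
heavy cream: (3 cup + 9 tbsp = 3.5625 cup) × 28/3 × 240 mL/cup = 7980 mL
peanut butter: 2.75 cup × 28/3 × 258 g/cup = 6622 g
cake flour: 6 oz × 28/3 = 56 oz
cornstarch: (3 cup + 8 tbsp = 3.5 cup) × 28/3 × 128 g/cup ≈ 4181 g
butter: 200 g × 28/3 ≈ 1867 g
applesauce: 1.75 cup × 28/3 ≈ 16 cup

heavy cream: 7980 mL; peanut butter: 6622 g; cake flour: 56 oz; cornstarch: 4181 g; butter: 1867 g; applesauce: 16 cup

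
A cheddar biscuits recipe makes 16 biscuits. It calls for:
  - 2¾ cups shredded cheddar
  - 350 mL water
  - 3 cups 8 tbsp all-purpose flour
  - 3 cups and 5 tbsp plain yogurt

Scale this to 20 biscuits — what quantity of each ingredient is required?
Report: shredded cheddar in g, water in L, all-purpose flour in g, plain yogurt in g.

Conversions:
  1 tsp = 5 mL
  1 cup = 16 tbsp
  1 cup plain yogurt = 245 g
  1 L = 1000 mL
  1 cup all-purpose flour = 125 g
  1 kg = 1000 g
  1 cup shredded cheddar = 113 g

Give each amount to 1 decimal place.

Scaling factor: 20/16 = 5/4 = 1.25.
shredded cheddar: 2.75 cup × 5/4 × 113 g/cup ≈ 388.4 g
water: 350 mL × 5/4 ÷ 1000 mL/L ≈ 0.4 L
all-purpose flour: (3 cup + 8 tbsp = 3.5 cup) × 5/4 × 125 g/cup ≈ 546.9 g
plain yogurt: (3 cup + 5 tbsp = 3.3125 cup) × 5/4 × 245 g/cup ≈ 1014.5 g

shredded cheddar: 388.4 g; water: 0.4 L; all-purpose flour: 546.9 g; plain yogurt: 1014.5 g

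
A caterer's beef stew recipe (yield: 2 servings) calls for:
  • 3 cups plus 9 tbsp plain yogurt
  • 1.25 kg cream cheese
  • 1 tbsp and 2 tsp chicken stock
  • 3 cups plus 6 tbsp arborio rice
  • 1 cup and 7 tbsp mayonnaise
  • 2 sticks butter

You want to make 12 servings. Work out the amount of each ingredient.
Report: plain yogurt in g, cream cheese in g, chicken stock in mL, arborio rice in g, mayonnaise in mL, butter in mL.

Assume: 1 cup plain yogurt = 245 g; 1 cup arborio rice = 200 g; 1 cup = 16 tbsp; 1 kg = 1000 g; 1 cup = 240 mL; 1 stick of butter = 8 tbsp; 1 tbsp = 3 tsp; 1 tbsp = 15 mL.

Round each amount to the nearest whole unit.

Scaling factor: 12/2 = 6.
plain yogurt: (3 cup + 9 tbsp = 3.5625 cup) × 6 × 245 g/cup ≈ 5237 g
cream cheese: 1.25 kg × 6 × 1000 g/kg = 7500 g
chicken stock: (1 tbsp + 2 tsp = 5/3 tbsp) × 6 × 15 mL/tbsp = 150 mL
arborio rice: (3 cup + 6 tbsp = 3.375 cup) × 6 × 200 g/cup = 4050 g
mayonnaise: (1 cup + 7 tbsp = 1.4375 cup) × 6 × 240 mL/cup = 2070 mL
butter: 2 stick × 6 × 8 tbsp/stick × 15 mL/tbsp = 1440 mL

plain yogurt: 5237 g; cream cheese: 7500 g; chicken stock: 150 mL; arborio rice: 4050 g; mayonnaise: 2070 mL; butter: 1440 mL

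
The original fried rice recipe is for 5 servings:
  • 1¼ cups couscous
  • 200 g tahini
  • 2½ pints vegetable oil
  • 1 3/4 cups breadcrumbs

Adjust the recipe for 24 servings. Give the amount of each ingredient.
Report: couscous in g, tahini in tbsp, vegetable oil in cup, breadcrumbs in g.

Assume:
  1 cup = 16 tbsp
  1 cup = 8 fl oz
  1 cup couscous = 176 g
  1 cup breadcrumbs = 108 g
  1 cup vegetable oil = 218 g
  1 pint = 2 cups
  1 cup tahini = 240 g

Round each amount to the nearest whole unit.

Scaling factor: 24/5 = 4.8.
couscous: 1.25 cup × 24/5 × 176 g/cup = 1056 g
tahini: 200 g × 24/5 ÷ 240 g/cup × 16 tbsp/cup = 64 tbsp
vegetable oil: 2.5 pint × 24/5 × 2 cup/pint = 24 cup
breadcrumbs: 1.75 cup × 24/5 × 108 g/cup ≈ 907 g

couscous: 1056 g; tahini: 64 tbsp; vegetable oil: 24 cup; breadcrumbs: 907 g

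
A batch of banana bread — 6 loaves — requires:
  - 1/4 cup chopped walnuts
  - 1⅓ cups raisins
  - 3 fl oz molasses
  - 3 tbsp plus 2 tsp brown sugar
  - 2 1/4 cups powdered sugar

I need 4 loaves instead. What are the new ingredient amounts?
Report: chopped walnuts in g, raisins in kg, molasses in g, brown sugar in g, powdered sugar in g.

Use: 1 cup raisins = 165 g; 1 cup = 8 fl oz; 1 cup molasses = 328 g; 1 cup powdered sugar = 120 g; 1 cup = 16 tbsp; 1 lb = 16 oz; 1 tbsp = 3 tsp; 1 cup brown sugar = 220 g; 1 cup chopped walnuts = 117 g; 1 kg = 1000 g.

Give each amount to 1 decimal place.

chopped walnuts: 19.5 g; raisins: 0.1 kg; molasses: 82.0 g; brown sugar: 33.6 g; powdered sugar: 180.0 g

Scaling factor: 4/6 = 2/3.
chopped walnuts: 0.25 cup × 2/3 × 117 g/cup = 19.5 g
raisins: 4/3 cup × 2/3 × 165 g/cup ÷ 1000 g/kg ≈ 0.1 kg
molasses: 3 fl oz × 2/3 ÷ 8 fl oz/cup × 328 g/cup = 82.0 g
brown sugar: (3 tbsp + 2 tsp = 11/3 tbsp) × 2/3 ÷ 16 tbsp/cup × 220 g/cup ≈ 33.6 g
powdered sugar: 2.25 cup × 2/3 × 120 g/cup = 180.0 g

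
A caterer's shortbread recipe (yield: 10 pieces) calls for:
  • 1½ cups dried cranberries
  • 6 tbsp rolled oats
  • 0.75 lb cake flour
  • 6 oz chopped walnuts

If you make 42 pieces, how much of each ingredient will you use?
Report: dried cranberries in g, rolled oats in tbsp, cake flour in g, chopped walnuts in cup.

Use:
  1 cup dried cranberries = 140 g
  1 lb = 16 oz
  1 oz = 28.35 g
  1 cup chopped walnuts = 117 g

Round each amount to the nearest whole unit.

Scaling factor: 42/10 = 21/5 = 4.2.
dried cranberries: 1.5 cup × 21/5 × 140 g/cup = 882 g
rolled oats: 6 tbsp × 21/5 ≈ 25 tbsp
cake flour: 0.75 lb × 21/5 × 16 oz/lb × 28.35 g/oz ≈ 1429 g
chopped walnuts: 6 oz × 21/5 × 28.35 g/oz ÷ 117 g/cup ≈ 6 cup

dried cranberries: 882 g; rolled oats: 25 tbsp; cake flour: 1429 g; chopped walnuts: 6 cup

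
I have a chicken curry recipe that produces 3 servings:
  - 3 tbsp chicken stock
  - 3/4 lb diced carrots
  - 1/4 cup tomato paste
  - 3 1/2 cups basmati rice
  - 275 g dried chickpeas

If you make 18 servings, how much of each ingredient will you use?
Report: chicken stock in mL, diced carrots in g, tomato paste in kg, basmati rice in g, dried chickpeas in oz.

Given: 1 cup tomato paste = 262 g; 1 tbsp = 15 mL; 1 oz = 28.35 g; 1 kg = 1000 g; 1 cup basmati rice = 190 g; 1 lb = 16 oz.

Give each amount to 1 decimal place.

Scaling factor: 18/3 = 6.
chicken stock: 3 tbsp × 6 × 15 mL/tbsp = 270.0 mL
diced carrots: 0.75 lb × 6 × 16 oz/lb × 28.35 g/oz = 2041.2 g
tomato paste: 0.25 cup × 6 × 262 g/cup ÷ 1000 g/kg ≈ 0.4 kg
basmati rice: 3.5 cup × 6 × 190 g/cup = 3990.0 g
dried chickpeas: 275 g × 6 ÷ 28.35 g/oz ≈ 58.2 oz

chicken stock: 270.0 mL; diced carrots: 2041.2 g; tomato paste: 0.4 kg; basmati rice: 3990.0 g; dried chickpeas: 58.2 oz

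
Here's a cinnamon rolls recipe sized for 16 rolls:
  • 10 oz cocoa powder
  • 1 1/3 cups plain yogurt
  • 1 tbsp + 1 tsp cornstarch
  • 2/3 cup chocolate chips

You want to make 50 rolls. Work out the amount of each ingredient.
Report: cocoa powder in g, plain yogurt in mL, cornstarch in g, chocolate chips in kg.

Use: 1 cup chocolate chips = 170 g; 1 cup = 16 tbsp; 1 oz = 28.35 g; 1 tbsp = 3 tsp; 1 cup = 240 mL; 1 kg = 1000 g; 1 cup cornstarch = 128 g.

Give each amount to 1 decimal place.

Scaling factor: 50/16 = 25/8 = 3.125.
cocoa powder: 10 oz × 25/8 × 28.35 g/oz ≈ 885.9 g
plain yogurt: 4/3 cup × 25/8 × 240 mL/cup = 1000.0 mL
cornstarch: (1 tbsp + 1 tsp = 4/3 tbsp) × 25/8 ÷ 16 tbsp/cup × 128 g/cup ≈ 33.3 g
chocolate chips: 2/3 cup × 25/8 × 170 g/cup ÷ 1000 g/kg ≈ 0.4 kg

cocoa powder: 885.9 g; plain yogurt: 1000.0 mL; cornstarch: 33.3 g; chocolate chips: 0.4 kg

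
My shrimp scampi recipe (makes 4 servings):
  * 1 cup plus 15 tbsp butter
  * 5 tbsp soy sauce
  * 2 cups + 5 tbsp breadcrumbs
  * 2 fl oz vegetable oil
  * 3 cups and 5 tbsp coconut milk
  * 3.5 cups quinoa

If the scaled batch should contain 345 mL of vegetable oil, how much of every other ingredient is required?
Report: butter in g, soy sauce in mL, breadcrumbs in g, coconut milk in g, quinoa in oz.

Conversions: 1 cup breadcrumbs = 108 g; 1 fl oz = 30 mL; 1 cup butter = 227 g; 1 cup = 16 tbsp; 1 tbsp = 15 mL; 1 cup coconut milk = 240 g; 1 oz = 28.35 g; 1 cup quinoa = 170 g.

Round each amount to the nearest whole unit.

butter: 2529 g; soy sauce: 431 mL; breadcrumbs: 1436 g; coconut milk: 4571 g; quinoa: 121 oz

The original recipe has 60 mL of vegetable oil, so the scaling factor is 345 ÷ 60 = 23/4 = 5.75.
butter: (1 cup + 15 tbsp = 1.9375 cup) × 23/4 × 227 g/cup ≈ 2529 g
soy sauce: 5 tbsp × 23/4 × 15 mL/tbsp ≈ 431 mL
breadcrumbs: (2 cup + 5 tbsp = 2.3125 cup) × 23/4 × 108 g/cup ≈ 1436 g
coconut milk: (3 cup + 5 tbsp = 3.3125 cup) × 23/4 × 240 g/cup ≈ 4571 g
quinoa: 3.5 cup × 23/4 × 170 g/cup ÷ 28.35 g/oz ≈ 121 oz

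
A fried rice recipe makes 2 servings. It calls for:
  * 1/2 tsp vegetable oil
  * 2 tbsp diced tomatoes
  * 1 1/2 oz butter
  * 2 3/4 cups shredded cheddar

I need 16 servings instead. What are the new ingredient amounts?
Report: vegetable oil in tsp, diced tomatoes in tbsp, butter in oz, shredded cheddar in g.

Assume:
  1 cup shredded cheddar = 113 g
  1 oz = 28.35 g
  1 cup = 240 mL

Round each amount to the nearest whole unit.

vegetable oil: 4 tsp; diced tomatoes: 16 tbsp; butter: 12 oz; shredded cheddar: 2486 g

Scaling factor: 16/2 = 8.
vegetable oil: 0.5 tsp × 8 = 4 tsp
diced tomatoes: 2 tbsp × 8 = 16 tbsp
butter: 1.5 oz × 8 = 12 oz
shredded cheddar: 2.75 cup × 8 × 113 g/cup = 2486 g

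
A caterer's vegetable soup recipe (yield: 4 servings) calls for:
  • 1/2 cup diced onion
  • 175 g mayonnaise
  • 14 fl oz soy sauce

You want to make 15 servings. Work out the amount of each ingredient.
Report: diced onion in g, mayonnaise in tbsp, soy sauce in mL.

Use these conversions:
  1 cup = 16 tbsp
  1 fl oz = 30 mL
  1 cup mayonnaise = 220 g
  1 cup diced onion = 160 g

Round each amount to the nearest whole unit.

diced onion: 300 g; mayonnaise: 48 tbsp; soy sauce: 1575 mL

Scaling factor: 15/4 = 3.75.
diced onion: 0.5 cup × 15/4 × 160 g/cup = 300 g
mayonnaise: 175 g × 15/4 ÷ 220 g/cup × 16 tbsp/cup ≈ 48 tbsp
soy sauce: 14 fl oz × 15/4 × 30 mL/fl oz = 1575 mL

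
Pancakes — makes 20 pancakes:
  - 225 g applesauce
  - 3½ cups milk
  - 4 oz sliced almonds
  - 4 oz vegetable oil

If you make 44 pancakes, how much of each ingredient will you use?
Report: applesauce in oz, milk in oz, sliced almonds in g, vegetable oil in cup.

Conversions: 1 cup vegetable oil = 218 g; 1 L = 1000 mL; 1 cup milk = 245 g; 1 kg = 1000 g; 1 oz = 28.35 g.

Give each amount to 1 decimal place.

Scaling factor: 44/20 = 11/5 = 2.2.
applesauce: 225 g × 11/5 ÷ 28.35 g/oz ≈ 17.5 oz
milk: 3.5 cup × 11/5 × 245 g/cup ÷ 28.35 g/oz ≈ 66.5 oz
sliced almonds: 4 oz × 11/5 × 28.35 g/oz ≈ 249.5 g
vegetable oil: 4 oz × 11/5 × 28.35 g/oz ÷ 218 g/cup ≈ 1.1 cup

applesauce: 17.5 oz; milk: 66.5 oz; sliced almonds: 249.5 g; vegetable oil: 1.1 cup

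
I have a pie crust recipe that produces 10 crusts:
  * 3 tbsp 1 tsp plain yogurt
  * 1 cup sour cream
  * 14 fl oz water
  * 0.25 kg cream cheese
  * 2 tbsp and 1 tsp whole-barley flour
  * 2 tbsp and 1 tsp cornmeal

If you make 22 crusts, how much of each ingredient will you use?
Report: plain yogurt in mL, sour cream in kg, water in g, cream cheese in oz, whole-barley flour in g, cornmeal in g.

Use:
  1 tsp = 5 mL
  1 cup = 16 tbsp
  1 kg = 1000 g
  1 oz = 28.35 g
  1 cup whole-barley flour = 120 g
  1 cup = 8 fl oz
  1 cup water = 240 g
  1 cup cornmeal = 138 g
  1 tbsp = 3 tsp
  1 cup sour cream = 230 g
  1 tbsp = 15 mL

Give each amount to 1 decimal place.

Scaling factor: 22/10 = 11/5 = 2.2.
plain yogurt: (3 tbsp + 1 tsp = 10/3 tbsp) × 11/5 × 15 mL/tbsp = 110.0 mL
sour cream: 1 cup × 11/5 × 230 g/cup ÷ 1000 g/kg ≈ 0.5 kg
water: 14 fl oz × 11/5 ÷ 8 fl oz/cup × 240 g/cup = 924.0 g
cream cheese: 0.25 kg × 11/5 × 1000 g/kg ÷ 28.35 g/oz ≈ 19.4 oz
whole-barley flour: (2 tbsp + 1 tsp = 7/3 tbsp) × 11/5 ÷ 16 tbsp/cup × 120 g/cup = 38.5 g
cornmeal: (2 tbsp + 1 tsp = 7/3 tbsp) × 11/5 ÷ 16 tbsp/cup × 138 g/cup ≈ 44.3 g

plain yogurt: 110.0 mL; sour cream: 0.5 kg; water: 924.0 g; cream cheese: 19.4 oz; whole-barley flour: 38.5 g; cornmeal: 44.3 g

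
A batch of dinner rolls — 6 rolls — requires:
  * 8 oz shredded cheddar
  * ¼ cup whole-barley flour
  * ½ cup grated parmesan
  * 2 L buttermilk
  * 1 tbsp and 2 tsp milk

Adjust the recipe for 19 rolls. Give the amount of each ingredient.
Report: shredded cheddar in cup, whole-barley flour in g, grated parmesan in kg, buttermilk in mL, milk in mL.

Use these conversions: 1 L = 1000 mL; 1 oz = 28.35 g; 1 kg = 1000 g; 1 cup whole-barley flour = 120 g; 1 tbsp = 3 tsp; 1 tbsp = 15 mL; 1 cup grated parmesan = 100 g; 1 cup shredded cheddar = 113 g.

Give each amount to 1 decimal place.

Scaling factor: 19/6.
shredded cheddar: 8 oz × 19/6 × 28.35 g/oz ÷ 113 g/cup ≈ 6.4 cup
whole-barley flour: 0.25 cup × 19/6 × 120 g/cup = 95.0 g
grated parmesan: 0.5 cup × 19/6 × 100 g/cup ÷ 1000 g/kg ≈ 0.2 kg
buttermilk: 2 L × 19/6 × 1000 mL/L ≈ 6333.3 mL
milk: (1 tbsp + 2 tsp = 5/3 tbsp) × 19/6 × 15 mL/tbsp ≈ 79.2 mL

shredded cheddar: 6.4 cup; whole-barley flour: 95.0 g; grated parmesan: 0.2 kg; buttermilk: 6333.3 mL; milk: 79.2 mL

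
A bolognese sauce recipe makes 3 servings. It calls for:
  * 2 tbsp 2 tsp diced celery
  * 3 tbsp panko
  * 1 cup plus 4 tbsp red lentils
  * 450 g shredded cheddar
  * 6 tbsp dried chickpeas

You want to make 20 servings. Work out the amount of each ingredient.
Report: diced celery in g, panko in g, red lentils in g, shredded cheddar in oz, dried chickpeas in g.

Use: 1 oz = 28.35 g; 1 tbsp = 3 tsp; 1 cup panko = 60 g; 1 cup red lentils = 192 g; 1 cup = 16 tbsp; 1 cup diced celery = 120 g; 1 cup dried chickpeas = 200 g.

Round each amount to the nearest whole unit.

Scaling factor: 20/3.
diced celery: (2 tbsp + 2 tsp = 8/3 tbsp) × 20/3 ÷ 16 tbsp/cup × 120 g/cup ≈ 133 g
panko: 3 tbsp × 20/3 ÷ 16 tbsp/cup × 60 g/cup = 75 g
red lentils: (1 cup + 4 tbsp = 1.25 cup) × 20/3 × 192 g/cup = 1600 g
shredded cheddar: 450 g × 20/3 ÷ 28.35 g/oz ≈ 106 oz
dried chickpeas: 6 tbsp × 20/3 ÷ 16 tbsp/cup × 200 g/cup = 500 g

diced celery: 133 g; panko: 75 g; red lentils: 1600 g; shredded cheddar: 106 oz; dried chickpeas: 500 g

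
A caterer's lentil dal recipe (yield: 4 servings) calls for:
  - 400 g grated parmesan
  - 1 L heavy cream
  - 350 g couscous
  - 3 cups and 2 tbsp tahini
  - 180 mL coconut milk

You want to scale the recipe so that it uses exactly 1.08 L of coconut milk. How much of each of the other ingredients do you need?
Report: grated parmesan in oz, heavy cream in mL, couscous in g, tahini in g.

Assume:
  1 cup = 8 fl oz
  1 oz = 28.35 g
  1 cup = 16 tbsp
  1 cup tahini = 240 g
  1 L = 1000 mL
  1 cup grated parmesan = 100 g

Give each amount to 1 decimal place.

The original recipe has 0.18 L of coconut milk, so the scaling factor is 1.08 ÷ 0.18 = 6.
grated parmesan: 400 g × 6 ÷ 28.35 g/oz ≈ 84.7 oz
heavy cream: 1 L × 6 × 1000 mL/L = 6000.0 mL
couscous: 350 g × 6 = 2100.0 g
tahini: (3 cup + 2 tbsp = 3.125 cup) × 6 × 240 g/cup = 4500.0 g

grated parmesan: 84.7 oz; heavy cream: 6000.0 mL; couscous: 2100.0 g; tahini: 4500.0 g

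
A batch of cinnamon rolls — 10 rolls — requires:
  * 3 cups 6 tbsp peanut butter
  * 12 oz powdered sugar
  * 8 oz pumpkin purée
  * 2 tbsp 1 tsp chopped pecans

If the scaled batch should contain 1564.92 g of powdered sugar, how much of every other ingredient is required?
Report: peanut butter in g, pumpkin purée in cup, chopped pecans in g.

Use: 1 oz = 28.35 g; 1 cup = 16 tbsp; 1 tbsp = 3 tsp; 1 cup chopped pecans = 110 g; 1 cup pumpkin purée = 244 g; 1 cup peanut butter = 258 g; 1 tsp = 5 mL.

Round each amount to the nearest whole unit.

The original recipe has 340.2 g of powdered sugar, so the scaling factor is 1564.92 ÷ 340.2 = 23/5 = 4.6.
peanut butter: (3 cup + 6 tbsp = 3.375 cup) × 23/5 × 258 g/cup ≈ 4005 g
pumpkin purée: 8 oz × 23/5 × 28.35 g/oz ÷ 244 g/cup ≈ 4 cup
chopped pecans: (2 tbsp + 1 tsp = 7/3 tbsp) × 23/5 ÷ 16 tbsp/cup × 110 g/cup ≈ 74 g

peanut butter: 4005 g; pumpkin purée: 4 cup; chopped pecans: 74 g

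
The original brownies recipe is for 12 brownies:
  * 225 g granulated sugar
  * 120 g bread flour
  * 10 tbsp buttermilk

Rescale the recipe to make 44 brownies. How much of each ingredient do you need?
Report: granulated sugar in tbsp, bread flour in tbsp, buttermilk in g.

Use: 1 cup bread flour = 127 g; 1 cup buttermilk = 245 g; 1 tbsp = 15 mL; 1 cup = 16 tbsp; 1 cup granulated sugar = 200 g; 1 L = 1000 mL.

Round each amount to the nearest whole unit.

Scaling factor: 44/12 = 11/3.
granulated sugar: 225 g × 11/3 ÷ 200 g/cup × 16 tbsp/cup = 66 tbsp
bread flour: 120 g × 11/3 ÷ 127 g/cup × 16 tbsp/cup ≈ 55 tbsp
buttermilk: 10 tbsp × 11/3 ÷ 16 tbsp/cup × 245 g/cup ≈ 561 g

granulated sugar: 66 tbsp; bread flour: 55 tbsp; buttermilk: 561 g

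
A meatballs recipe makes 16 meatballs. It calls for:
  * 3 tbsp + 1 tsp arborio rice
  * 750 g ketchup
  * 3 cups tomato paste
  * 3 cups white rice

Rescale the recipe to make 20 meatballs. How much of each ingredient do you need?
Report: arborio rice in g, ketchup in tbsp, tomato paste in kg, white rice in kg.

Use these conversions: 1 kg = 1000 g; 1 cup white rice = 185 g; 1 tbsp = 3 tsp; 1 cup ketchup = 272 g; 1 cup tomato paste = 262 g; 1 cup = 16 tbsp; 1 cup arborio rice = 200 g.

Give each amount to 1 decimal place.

arborio rice: 52.1 g; ketchup: 55.1 tbsp; tomato paste: 1.0 kg; white rice: 0.7 kg

Scaling factor: 20/16 = 5/4 = 1.25.
arborio rice: (3 tbsp + 1 tsp = 10/3 tbsp) × 5/4 ÷ 16 tbsp/cup × 200 g/cup ≈ 52.1 g
ketchup: 750 g × 5/4 ÷ 272 g/cup × 16 tbsp/cup ≈ 55.1 tbsp
tomato paste: 3 cup × 5/4 × 262 g/cup ÷ 1000 g/kg ≈ 1.0 kg
white rice: 3 cup × 5/4 × 185 g/cup ÷ 1000 g/kg ≈ 0.7 kg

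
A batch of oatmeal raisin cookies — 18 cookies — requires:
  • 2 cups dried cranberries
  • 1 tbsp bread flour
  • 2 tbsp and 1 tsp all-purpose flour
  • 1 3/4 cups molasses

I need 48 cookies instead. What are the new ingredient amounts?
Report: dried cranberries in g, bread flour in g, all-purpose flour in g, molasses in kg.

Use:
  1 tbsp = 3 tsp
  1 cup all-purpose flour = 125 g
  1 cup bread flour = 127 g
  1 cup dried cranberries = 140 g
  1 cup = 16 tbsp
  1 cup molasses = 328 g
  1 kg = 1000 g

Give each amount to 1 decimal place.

Scaling factor: 48/18 = 8/3.
dried cranberries: 2 cup × 8/3 × 140 g/cup ≈ 746.7 g
bread flour: 1 tbsp × 8/3 ÷ 16 tbsp/cup × 127 g/cup ≈ 21.2 g
all-purpose flour: (2 tbsp + 1 tsp = 7/3 tbsp) × 8/3 ÷ 16 tbsp/cup × 125 g/cup ≈ 48.6 g
molasses: 1.75 cup × 8/3 × 328 g/cup ÷ 1000 g/kg ≈ 1.5 kg

dried cranberries: 746.7 g; bread flour: 21.2 g; all-purpose flour: 48.6 g; molasses: 1.5 kg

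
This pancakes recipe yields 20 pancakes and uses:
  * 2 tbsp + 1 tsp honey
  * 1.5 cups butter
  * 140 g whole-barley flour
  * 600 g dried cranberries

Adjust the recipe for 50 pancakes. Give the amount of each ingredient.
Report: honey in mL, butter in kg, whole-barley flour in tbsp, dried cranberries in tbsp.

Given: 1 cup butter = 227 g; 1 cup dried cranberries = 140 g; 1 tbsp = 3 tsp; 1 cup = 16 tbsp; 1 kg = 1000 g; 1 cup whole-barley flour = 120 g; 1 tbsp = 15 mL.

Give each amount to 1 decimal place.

honey: 87.5 mL; butter: 0.9 kg; whole-barley flour: 46.7 tbsp; dried cranberries: 171.4 tbsp

Scaling factor: 50/20 = 5/2 = 2.5.
honey: (2 tbsp + 1 tsp = 7/3 tbsp) × 5/2 × 15 mL/tbsp = 87.5 mL
butter: 1.5 cup × 5/2 × 227 g/cup ÷ 1000 g/kg ≈ 0.9 kg
whole-barley flour: 140 g × 5/2 ÷ 120 g/cup × 16 tbsp/cup ≈ 46.7 tbsp
dried cranberries: 600 g × 5/2 ÷ 140 g/cup × 16 tbsp/cup ≈ 171.4 tbsp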